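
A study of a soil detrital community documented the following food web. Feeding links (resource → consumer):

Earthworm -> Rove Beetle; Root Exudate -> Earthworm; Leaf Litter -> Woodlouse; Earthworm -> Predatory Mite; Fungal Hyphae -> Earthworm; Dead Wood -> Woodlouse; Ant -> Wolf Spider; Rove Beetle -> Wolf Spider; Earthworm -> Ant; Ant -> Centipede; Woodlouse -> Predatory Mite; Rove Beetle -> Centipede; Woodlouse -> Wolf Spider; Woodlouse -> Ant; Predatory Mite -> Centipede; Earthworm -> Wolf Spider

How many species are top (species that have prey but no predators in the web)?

Top species (has prey, but nothing eats it): Centipede, Wolf Spider.
Count: 2.

2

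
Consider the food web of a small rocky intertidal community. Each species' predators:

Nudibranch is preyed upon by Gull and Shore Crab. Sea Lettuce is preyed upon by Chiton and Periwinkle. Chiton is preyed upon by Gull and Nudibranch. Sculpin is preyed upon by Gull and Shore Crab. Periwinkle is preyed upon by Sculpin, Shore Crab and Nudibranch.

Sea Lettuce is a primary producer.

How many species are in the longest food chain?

One longest chain: Sea Lettuce → Periwinkle → Sculpin → Shore Crab.
It has 4 species and 3 links.

4 species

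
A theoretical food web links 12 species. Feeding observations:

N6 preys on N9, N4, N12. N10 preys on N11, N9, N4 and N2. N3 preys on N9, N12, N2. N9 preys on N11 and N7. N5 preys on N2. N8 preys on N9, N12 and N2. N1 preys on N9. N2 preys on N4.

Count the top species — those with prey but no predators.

Top species (has prey, but nothing eats it): N5, N8, N3, N10, N1, N6.
Count: 6.

6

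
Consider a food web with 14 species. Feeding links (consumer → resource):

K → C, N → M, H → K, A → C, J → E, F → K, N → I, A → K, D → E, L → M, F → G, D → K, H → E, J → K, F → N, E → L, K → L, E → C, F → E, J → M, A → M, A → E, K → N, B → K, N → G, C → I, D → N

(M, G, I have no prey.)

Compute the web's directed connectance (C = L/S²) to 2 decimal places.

C = 0.14

The web has S = 14 species and L = 27 feeding links.
C = L / S² = 27 / 196 = 0.1378 ≈ 0.14.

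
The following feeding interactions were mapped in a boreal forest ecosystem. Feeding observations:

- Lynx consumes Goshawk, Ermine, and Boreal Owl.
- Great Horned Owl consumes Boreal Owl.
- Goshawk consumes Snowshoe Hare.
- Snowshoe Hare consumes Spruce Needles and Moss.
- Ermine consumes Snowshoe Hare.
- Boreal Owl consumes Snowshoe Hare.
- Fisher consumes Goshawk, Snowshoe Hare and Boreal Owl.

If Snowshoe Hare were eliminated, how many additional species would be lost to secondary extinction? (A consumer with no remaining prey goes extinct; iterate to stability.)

Remove Snowshoe Hare.
Round 1: Goshawk (all prey gone), Ermine (all prey gone), Boreal Owl (all prey gone) → extinct.
Round 2: Great Horned Owl (all prey gone), Fisher (all prey gone), Lynx (all prey gone) → extinct.
No further losses. Total secondary extinctions: 6.

6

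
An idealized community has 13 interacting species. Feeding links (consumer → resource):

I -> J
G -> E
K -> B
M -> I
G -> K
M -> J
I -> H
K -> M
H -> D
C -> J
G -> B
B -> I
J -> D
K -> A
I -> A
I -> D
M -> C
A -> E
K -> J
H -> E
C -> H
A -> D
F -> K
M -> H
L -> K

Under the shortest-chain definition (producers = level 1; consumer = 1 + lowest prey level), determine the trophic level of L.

Trophic level 4

E is a producer → level 1.
A eats E → level 2.
K eats A → level 3.
L eats K → level 4.
No prey of L is below level 3, so 4 is the minimum.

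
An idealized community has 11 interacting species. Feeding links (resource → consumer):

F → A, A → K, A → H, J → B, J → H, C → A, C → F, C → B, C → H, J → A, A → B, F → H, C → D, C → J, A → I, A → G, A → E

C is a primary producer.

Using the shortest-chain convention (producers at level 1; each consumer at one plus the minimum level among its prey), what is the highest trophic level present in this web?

3

Producers (level 1): C.
Following each consumer down to its lowest-level prey: C → A → G (levels 1 through 3).
All prey of G (A 2) are at level 2 or above, so G is at level 1 + 2 = 3.
Every consumer has at least one prey at level 2 or below, so none exceeds level 3.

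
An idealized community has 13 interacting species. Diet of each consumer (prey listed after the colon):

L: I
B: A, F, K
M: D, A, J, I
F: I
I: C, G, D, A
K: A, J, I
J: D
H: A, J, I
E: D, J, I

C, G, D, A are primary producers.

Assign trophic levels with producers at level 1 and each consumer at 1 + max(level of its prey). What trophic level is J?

D is a producer → level 1.
J eats D → level 2.

Trophic level 2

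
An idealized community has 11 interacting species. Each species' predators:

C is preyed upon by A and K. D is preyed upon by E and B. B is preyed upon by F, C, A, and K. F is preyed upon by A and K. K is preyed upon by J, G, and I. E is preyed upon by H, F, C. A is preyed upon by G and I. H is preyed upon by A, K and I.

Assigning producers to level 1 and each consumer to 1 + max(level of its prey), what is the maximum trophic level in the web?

Producers (level 1): D.
D → E → C → K → J gives J level 5.
No species has a prey at level 5, so no species reaches level 6.

5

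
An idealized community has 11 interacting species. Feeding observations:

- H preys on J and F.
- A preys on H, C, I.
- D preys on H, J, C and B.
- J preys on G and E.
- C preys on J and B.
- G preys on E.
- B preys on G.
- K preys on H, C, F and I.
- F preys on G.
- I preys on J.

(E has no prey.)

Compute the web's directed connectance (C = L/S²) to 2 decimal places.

The web has S = 11 species and L = 21 feeding links.
C = L / S² = 21 / 121 = 0.1736 ≈ 0.17.

C = 0.17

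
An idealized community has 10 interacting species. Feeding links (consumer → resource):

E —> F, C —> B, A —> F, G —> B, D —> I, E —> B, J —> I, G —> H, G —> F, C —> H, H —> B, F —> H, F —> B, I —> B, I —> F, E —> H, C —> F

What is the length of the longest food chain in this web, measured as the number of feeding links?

One longest chain: B → H → F → I → J.
It has 5 species and 4 links.

4 links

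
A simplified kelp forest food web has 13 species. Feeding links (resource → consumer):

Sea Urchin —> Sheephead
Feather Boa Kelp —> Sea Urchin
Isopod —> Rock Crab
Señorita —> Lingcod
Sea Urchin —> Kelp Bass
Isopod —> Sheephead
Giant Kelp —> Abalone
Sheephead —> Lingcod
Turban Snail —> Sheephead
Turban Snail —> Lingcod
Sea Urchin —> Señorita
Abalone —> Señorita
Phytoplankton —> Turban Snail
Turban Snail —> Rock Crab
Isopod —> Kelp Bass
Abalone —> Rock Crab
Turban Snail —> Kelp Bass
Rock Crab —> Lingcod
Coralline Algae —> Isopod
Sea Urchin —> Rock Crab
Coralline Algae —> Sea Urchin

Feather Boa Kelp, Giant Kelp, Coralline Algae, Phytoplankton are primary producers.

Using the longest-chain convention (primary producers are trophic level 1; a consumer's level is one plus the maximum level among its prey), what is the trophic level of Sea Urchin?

Feather Boa Kelp is a producer → level 1.
Sea Urchin eats Feather Boa Kelp (level 1); other prey at levels: Coralline Algae 1 → level 2.

Trophic level 2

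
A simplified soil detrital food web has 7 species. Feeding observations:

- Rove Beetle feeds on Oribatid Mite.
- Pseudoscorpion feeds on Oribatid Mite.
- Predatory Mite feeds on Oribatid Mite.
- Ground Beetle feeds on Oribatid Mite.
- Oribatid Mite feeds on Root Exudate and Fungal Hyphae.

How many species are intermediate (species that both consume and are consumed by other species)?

1

Intermediate species (has both prey and predators): Oribatid Mite.
Count: 1.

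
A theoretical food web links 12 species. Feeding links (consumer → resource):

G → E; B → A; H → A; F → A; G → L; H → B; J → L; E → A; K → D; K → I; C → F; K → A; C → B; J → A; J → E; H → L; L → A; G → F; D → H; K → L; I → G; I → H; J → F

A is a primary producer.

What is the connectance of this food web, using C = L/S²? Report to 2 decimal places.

The web has S = 12 species and L = 23 feeding links.
C = L / S² = 23 / 144 = 0.1597 ≈ 0.16.

C = 0.16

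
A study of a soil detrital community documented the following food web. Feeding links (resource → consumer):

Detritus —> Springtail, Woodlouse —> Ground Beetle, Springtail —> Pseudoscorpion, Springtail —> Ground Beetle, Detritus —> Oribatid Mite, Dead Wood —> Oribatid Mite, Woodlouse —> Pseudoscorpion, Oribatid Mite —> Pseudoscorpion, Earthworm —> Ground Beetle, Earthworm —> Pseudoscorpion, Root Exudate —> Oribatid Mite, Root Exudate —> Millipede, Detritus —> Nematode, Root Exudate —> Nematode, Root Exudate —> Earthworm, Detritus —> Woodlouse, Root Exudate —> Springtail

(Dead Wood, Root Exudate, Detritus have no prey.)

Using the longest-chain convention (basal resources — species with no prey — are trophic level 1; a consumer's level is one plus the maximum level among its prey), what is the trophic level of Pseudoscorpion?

Trophic level 3

Detritus has no prey (basal) → level 1.
Woodlouse eats Detritus → level 2.
Pseudoscorpion eats Woodlouse (level 2); other prey at levels: Springtail 2, Oribatid Mite 2, Earthworm 2 → level 3.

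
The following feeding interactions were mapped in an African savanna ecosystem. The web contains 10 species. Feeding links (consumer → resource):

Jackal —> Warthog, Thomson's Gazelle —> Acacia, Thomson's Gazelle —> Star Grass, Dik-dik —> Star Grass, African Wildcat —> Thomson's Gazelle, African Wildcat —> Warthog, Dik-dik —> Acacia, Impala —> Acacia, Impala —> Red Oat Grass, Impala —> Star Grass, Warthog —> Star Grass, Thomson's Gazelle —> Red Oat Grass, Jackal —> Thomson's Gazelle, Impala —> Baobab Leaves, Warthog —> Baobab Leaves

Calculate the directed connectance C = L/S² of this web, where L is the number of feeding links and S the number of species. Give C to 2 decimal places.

The web has S = 10 species and L = 15 feeding links.
C = L / S² = 15 / 100 = 0.1500 ≈ 0.15.

C = 0.15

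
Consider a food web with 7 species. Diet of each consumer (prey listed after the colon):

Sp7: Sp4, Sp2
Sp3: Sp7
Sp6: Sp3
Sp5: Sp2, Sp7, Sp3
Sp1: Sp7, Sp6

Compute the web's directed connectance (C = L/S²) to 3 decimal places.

The web has S = 7 species and L = 9 feeding links.
C = L / S² = 9 / 49 = 0.1837 ≈ 0.184.

C = 0.184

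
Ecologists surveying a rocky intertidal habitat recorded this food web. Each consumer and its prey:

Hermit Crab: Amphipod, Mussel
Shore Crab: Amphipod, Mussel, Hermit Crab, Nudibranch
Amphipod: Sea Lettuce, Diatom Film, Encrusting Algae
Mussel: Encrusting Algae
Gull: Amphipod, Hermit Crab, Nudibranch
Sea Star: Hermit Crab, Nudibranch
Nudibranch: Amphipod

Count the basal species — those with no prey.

Basal species (no prey listed): Sea Lettuce, Diatom Film, Encrusting Algae.
Count: 3.

3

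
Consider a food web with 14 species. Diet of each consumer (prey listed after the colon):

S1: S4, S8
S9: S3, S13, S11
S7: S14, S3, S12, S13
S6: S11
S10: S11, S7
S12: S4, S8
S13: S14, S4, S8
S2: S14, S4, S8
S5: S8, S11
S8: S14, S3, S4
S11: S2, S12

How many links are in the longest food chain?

One longest chain: S14 → S8 → S2 → S11 → S10.
It has 5 species and 4 links.

4 links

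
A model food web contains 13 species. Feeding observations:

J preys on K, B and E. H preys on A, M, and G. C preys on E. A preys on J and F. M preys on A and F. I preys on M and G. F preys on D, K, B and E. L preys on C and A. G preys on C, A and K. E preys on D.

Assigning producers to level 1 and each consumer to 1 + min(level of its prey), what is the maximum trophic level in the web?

Producers (level 1): D, B, K.
Following each consumer down to its lowest-level prey: D → E → C → L (levels 1 through 4).
All prey of L (C 3, A 3) are at level 3 or above, so L is at level 1 + 3 = 4.
Every consumer has at least one prey at level 3 or below, so none exceeds level 4.

4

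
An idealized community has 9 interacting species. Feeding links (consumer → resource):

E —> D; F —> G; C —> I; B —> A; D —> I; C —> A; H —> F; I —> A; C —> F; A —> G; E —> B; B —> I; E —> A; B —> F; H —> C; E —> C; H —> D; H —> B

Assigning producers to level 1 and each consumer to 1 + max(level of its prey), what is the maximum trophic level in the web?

5

Producers (level 1): G.
G → A → I → B → H gives H level 5.
No species has a prey at level 5, so no species reaches level 6.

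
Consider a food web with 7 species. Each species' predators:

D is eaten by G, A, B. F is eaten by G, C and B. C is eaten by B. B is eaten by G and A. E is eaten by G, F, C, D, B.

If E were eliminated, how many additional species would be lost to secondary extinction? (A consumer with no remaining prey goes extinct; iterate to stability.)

6

Remove E.
Round 1: D (all prey gone), F (all prey gone) → extinct.
Round 2: C (all prey gone) → extinct.
Round 3: B (all prey gone) → extinct.
Round 4: G (all prey gone), A (all prey gone) → extinct.
No further losses. Total secondary extinctions: 6.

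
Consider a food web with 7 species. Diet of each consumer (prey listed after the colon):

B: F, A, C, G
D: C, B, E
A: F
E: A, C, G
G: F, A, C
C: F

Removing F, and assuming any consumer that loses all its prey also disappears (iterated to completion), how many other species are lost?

Remove F.
Round 1: A (all prey gone), C (all prey gone) → extinct.
Round 2: G (all prey gone) → extinct.
Round 3: B (all prey gone), E (all prey gone) → extinct.
Round 4: D (all prey gone) → extinct.
No further losses. Total secondary extinctions: 6.

6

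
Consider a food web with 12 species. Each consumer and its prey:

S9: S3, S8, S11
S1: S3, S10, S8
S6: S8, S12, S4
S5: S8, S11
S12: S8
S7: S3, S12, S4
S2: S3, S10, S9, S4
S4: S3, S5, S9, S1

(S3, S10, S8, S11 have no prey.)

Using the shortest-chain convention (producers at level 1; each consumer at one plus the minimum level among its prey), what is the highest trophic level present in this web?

2

Producers (level 1): S3, S10, S8, S11.
Following each consumer down to its lowest-level prey: S3 → S4 (levels 1 through 2).
All prey of S4 (S3 1, S5 2, S9 2, S1 2) are at level 1 or above, so S4 is at level 1 + 1 = 2.
Every consumer has at least one prey at level 1 or below, so none exceeds level 2.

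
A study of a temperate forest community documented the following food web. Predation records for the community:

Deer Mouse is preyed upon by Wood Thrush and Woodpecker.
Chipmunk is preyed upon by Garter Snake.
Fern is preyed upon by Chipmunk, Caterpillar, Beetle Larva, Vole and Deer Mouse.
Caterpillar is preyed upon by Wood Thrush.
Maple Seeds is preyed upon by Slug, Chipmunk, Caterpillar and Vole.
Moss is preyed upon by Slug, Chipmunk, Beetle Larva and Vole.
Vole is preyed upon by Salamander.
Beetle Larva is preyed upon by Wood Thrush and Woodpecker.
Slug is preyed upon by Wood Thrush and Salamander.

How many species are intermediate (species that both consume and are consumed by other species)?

Intermediate species (has both prey and predators): Slug, Chipmunk, Vole, Beetle Larva, Caterpillar, Deer Mouse.
Count: 6.

6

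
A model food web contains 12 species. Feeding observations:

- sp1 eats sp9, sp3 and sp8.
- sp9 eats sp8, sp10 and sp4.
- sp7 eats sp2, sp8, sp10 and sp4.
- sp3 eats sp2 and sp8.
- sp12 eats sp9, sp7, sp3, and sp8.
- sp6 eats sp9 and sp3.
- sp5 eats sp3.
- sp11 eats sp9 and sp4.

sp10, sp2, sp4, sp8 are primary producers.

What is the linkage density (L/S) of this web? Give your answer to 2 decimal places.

L/S = 1.75

There are L = 21 links among S = 12 species.
L/S = 21/12 = 1.7500 ≈ 1.75.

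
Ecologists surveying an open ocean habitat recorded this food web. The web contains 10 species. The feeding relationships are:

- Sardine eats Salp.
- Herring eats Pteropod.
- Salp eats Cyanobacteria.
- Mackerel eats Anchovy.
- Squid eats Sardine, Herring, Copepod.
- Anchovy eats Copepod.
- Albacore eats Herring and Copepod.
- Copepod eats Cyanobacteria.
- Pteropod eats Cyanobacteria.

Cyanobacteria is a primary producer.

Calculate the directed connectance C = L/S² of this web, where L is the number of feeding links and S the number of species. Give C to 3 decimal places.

C = 0.120

The web has S = 10 species and L = 12 feeding links.
C = L / S² = 12 / 100 = 0.1200 ≈ 0.120.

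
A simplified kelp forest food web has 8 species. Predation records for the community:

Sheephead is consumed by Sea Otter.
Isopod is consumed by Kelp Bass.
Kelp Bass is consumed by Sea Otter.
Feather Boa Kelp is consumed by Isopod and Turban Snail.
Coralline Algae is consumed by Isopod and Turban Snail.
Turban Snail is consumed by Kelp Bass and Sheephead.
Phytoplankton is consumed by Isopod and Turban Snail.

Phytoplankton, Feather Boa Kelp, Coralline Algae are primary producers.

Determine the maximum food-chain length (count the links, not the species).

One longest chain: Phytoplankton → Turban Snail → Sheephead → Sea Otter.
It has 4 species and 3 links.

3 links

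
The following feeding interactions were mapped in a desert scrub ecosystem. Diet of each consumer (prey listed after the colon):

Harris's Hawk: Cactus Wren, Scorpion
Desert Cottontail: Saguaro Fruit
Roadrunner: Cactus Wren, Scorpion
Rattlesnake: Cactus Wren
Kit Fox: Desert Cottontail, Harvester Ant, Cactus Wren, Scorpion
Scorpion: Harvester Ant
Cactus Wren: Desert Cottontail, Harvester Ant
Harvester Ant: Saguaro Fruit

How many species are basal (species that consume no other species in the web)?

1

Basal species (no prey listed): Saguaro Fruit.
Count: 1.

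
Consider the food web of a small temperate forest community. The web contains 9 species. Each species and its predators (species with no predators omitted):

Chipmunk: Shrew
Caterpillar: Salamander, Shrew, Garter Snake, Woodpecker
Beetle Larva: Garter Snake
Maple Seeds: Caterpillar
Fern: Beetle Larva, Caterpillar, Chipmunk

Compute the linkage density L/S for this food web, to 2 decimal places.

L/S = 1.11

There are L = 10 links among S = 9 species.
L/S = 10/9 = 1.1111 ≈ 1.11.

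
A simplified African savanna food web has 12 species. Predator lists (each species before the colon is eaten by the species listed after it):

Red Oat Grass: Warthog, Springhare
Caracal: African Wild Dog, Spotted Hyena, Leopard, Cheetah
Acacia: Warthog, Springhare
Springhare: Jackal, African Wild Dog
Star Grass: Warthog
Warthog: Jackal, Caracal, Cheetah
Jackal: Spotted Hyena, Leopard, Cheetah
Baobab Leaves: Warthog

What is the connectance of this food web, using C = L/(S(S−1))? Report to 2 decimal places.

The web has S = 12 species and L = 18 feeding links.
C = L / (S(S−1)) = 18 / 132 = 0.1364 ≈ 0.14.

C = 0.14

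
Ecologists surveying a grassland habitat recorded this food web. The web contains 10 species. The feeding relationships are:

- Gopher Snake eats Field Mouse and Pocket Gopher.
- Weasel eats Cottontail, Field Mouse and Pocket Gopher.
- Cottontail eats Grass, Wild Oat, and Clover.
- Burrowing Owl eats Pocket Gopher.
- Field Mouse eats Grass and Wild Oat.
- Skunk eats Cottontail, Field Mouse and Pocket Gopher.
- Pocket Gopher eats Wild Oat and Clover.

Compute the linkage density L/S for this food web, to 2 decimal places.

L/S = 1.60

There are L = 16 links among S = 10 species.
L/S = 16/10 = 1.6000 ≈ 1.60.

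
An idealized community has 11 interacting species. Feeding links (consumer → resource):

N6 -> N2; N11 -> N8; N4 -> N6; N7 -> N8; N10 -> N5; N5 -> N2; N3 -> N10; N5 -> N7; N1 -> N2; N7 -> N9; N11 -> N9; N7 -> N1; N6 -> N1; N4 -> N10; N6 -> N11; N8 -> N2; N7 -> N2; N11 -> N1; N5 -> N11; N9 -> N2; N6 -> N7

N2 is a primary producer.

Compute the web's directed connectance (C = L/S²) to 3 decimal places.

C = 0.174

The web has S = 11 species and L = 21 feeding links.
C = L / S² = 21 / 121 = 0.1736 ≈ 0.174.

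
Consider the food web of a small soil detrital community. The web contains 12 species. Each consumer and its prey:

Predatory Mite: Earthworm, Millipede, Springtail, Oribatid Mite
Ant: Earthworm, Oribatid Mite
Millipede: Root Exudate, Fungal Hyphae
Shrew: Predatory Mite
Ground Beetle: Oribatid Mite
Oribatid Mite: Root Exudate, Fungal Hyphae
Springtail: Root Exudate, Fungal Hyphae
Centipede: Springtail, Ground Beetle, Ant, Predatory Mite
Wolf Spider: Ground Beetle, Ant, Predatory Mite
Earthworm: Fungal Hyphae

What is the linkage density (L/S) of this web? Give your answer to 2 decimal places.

L/S = 1.83

There are L = 22 links among S = 12 species.
L/S = 22/12 = 1.8333 ≈ 1.83.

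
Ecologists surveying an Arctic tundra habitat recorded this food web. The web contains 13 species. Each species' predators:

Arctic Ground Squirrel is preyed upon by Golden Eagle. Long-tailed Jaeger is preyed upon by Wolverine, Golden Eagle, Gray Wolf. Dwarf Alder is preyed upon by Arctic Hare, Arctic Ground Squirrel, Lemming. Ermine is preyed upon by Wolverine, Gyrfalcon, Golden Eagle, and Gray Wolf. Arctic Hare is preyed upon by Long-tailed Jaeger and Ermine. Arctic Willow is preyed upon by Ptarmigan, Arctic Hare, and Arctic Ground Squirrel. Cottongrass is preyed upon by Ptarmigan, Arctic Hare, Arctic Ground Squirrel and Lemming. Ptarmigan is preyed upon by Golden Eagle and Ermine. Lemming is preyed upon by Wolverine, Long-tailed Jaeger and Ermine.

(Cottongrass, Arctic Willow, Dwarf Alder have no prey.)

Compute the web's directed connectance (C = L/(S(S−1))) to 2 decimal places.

C = 0.16

The web has S = 13 species and L = 25 feeding links.
C = L / (S(S−1)) = 25 / 156 = 0.1603 ≈ 0.16.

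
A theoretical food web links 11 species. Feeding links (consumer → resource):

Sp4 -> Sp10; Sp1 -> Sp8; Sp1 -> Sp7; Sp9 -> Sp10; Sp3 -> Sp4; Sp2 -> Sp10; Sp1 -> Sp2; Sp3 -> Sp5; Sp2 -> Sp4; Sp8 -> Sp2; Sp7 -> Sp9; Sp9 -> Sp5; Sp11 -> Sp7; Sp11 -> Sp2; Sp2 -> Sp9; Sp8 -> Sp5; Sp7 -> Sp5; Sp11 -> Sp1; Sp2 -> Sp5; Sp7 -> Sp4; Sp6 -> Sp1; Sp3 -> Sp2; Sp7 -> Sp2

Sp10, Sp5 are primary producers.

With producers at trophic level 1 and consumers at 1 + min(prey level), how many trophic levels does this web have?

Producers (level 1): Sp10, Sp5.
Following each consumer down to its lowest-level prey: Sp10 → Sp2 → Sp1 → Sp6 (levels 1 through 4).
All prey of Sp6 (Sp1 3) are at level 3 or above, so Sp6 is at level 1 + 3 = 4.
Every consumer has at least one prey at level 3 or below, so none exceeds level 4.

4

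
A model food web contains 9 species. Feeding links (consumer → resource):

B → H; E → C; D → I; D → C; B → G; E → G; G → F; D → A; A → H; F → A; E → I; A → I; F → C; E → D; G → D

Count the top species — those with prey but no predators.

Top species (has prey, but nothing eats it): E, B.
Count: 2.

2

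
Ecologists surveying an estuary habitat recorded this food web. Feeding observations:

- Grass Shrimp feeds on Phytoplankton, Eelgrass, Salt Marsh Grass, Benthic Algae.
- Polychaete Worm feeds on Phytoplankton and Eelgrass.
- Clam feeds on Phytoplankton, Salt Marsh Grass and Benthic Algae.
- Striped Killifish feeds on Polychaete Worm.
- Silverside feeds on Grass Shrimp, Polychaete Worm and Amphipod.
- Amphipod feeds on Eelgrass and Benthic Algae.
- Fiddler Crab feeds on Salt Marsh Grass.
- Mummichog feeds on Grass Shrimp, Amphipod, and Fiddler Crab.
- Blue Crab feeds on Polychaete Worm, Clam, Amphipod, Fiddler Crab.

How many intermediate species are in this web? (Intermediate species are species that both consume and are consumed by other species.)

Intermediate species (has both prey and predators): Polychaete Worm, Fiddler Crab, Clam, Grass Shrimp, Amphipod.
Count: 5.

5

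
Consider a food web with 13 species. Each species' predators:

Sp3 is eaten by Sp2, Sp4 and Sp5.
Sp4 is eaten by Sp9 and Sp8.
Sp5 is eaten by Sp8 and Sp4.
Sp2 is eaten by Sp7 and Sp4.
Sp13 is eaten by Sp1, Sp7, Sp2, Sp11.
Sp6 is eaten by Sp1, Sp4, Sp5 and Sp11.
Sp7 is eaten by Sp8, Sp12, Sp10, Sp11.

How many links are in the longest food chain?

One longest chain: Sp13 → Sp2 → Sp7 → Sp10.
It has 4 species and 3 links.

3 links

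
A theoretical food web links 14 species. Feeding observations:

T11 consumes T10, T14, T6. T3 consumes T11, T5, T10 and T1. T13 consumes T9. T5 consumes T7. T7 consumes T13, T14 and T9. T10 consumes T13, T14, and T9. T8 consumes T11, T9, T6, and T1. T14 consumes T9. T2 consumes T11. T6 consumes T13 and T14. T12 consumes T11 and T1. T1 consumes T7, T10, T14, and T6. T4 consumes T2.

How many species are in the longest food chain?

6 species

One longest chain: T9 → T14 → T6 → T11 → T2 → T4.
It has 6 species and 5 links.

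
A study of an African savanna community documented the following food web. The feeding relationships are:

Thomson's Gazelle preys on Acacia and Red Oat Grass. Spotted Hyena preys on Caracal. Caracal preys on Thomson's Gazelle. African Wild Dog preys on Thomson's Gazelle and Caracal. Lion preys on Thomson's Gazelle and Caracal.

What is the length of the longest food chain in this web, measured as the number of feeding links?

3 links

One longest chain: Acacia → Thomson's Gazelle → Caracal → Spotted Hyena.
It has 4 species and 3 links.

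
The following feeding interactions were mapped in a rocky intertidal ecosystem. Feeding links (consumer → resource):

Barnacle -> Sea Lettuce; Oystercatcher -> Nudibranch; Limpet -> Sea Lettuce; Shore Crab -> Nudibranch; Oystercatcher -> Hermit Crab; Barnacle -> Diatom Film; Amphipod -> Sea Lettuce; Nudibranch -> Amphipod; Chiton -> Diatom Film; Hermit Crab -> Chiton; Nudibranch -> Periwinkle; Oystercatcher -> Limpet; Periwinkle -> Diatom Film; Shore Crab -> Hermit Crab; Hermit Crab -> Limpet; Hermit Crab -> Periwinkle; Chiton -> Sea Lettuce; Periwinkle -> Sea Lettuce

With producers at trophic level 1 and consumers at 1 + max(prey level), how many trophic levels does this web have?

4

Producers (level 1): Diatom Film, Sea Lettuce.
Diatom Film → Chiton → Hermit Crab → Oystercatcher gives Oystercatcher level 4.
No species has a prey at level 4, so no species reaches level 5.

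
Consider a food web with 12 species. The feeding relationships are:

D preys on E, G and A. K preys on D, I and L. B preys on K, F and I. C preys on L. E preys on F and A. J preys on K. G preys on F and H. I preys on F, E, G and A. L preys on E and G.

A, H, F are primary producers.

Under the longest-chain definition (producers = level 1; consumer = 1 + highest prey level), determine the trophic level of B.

Trophic level 5

A is a producer → level 1.
E eats A (level 1); other prey at levels: F 1 → level 2.
I eats E (level 2); other prey at levels: A 1, F 1, G 2 → level 3.
K eats I (level 3); other prey at levels: D 3, L 3 → level 4.
B eats K (level 4); other prey at levels: F 1, I 3 → level 5.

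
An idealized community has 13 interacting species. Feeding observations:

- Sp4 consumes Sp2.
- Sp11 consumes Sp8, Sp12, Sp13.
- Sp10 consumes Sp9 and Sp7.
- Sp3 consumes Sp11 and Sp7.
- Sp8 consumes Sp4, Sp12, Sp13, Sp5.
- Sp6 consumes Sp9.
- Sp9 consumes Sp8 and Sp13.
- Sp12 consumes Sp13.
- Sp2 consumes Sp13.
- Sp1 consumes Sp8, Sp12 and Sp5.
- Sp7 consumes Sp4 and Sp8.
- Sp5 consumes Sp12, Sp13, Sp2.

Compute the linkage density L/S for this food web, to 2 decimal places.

L/S = 1.92

There are L = 25 links among S = 13 species.
L/S = 25/13 = 1.9231 ≈ 1.92.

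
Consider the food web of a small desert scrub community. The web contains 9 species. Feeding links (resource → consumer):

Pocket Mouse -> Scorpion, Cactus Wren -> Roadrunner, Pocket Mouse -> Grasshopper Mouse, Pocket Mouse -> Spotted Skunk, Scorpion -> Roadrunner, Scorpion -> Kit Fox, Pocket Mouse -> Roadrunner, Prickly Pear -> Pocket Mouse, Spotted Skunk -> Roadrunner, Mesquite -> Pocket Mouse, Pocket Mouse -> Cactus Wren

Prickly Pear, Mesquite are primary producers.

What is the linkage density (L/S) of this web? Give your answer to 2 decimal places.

L/S = 1.22

There are L = 11 links among S = 9 species.
L/S = 11/9 = 1.2222 ≈ 1.22.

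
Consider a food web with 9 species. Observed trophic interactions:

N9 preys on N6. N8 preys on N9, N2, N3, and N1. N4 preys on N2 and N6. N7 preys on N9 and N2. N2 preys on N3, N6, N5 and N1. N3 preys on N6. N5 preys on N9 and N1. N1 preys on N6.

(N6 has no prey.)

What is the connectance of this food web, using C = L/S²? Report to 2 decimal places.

C = 0.21

The web has S = 9 species and L = 17 feeding links.
C = L / S² = 17 / 81 = 0.2099 ≈ 0.21.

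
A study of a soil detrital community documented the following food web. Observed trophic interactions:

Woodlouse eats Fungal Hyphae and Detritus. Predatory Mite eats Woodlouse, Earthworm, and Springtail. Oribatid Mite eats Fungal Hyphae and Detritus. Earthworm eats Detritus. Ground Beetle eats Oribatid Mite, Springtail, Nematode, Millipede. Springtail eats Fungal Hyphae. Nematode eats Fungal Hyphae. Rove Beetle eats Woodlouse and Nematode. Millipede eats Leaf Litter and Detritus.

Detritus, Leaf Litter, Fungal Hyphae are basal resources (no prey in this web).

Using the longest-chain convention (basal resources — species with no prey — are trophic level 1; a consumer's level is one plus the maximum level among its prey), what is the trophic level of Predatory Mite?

Trophic level 3

Fungal Hyphae has no prey (basal) → level 1.
Springtail eats Fungal Hyphae → level 2.
Predatory Mite eats Springtail (level 2); other prey at levels: Woodlouse 2, Earthworm 2 → level 3.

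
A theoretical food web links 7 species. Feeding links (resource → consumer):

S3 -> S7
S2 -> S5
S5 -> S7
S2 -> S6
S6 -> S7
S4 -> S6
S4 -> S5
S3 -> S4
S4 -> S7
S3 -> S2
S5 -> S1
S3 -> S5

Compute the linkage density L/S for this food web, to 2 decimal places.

There are L = 12 links among S = 7 species.
L/S = 12/7 = 1.7143 ≈ 1.71.

L/S = 1.71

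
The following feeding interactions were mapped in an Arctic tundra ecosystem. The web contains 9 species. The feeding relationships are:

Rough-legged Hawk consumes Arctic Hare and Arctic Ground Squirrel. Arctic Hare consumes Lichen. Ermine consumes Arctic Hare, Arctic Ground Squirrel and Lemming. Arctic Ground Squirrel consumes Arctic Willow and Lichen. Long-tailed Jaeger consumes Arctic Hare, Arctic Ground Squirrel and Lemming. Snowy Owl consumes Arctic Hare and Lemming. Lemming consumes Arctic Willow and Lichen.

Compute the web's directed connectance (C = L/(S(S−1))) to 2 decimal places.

The web has S = 9 species and L = 15 feeding links.
C = L / (S(S−1)) = 15 / 72 = 0.2083 ≈ 0.21.

C = 0.21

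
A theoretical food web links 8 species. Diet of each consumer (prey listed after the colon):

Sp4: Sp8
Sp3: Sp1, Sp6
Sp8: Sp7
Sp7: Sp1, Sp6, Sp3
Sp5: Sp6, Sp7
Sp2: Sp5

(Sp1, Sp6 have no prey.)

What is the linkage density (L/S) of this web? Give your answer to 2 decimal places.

L/S = 1.25

There are L = 10 links among S = 8 species.
L/S = 10/8 = 1.2500 ≈ 1.25.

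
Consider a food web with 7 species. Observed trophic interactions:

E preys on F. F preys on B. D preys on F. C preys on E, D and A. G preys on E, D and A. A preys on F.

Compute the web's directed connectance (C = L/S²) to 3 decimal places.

The web has S = 7 species and L = 10 feeding links.
C = L / S² = 10 / 49 = 0.2041 ≈ 0.204.

C = 0.204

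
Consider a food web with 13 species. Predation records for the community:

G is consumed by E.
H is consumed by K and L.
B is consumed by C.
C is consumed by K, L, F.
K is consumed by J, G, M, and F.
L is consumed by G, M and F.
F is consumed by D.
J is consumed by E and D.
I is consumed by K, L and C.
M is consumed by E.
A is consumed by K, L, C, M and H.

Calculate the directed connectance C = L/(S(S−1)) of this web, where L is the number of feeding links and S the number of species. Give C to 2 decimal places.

The web has S = 13 species and L = 26 feeding links.
C = L / (S(S−1)) = 26 / 156 = 0.1667 ≈ 0.17.

C = 0.17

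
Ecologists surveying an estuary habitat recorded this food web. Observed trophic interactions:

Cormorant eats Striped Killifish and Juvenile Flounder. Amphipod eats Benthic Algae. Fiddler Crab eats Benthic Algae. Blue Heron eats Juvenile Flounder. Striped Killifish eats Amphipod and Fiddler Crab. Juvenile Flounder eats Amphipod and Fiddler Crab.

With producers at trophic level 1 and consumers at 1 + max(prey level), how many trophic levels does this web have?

4

Producers (level 1): Benthic Algae.
Benthic Algae → Amphipod → Juvenile Flounder → Blue Heron gives Blue Heron level 4.
No species has a prey at level 4, so no species reaches level 5.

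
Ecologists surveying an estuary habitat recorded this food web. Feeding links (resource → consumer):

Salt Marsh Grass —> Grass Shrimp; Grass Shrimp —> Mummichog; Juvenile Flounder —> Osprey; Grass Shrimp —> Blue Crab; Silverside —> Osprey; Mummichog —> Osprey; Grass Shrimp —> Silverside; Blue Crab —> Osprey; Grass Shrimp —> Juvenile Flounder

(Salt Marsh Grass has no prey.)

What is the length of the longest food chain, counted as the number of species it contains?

One longest chain: Salt Marsh Grass → Grass Shrimp → Mummichog → Osprey.
It has 4 species and 3 links.

4 species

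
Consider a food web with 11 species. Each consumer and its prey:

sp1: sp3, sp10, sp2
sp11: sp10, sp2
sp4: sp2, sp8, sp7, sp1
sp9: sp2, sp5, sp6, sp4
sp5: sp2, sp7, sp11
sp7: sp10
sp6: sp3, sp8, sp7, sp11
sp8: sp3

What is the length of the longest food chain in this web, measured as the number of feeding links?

One longest chain: sp3 → sp8 → sp6 → sp9.
It has 4 species and 3 links.

3 links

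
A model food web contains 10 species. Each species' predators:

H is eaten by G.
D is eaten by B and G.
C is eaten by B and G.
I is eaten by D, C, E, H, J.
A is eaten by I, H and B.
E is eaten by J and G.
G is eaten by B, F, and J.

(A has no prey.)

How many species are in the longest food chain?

One longest chain: A → I → D → G → F.
It has 5 species and 4 links.

5 species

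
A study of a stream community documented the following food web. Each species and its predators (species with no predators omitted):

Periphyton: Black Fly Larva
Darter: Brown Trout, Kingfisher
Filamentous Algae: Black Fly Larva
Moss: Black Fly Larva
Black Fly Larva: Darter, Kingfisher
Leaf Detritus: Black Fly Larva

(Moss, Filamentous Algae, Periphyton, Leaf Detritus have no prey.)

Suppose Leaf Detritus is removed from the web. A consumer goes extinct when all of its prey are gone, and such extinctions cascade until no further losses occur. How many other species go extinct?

Remove Leaf Detritus.
Every predator of it retains at least one other prey: Black Fly Larva still has Moss, Filamentous Algae, Periphyton.
No consumer loses all prey, so no secondary extinctions occur.

0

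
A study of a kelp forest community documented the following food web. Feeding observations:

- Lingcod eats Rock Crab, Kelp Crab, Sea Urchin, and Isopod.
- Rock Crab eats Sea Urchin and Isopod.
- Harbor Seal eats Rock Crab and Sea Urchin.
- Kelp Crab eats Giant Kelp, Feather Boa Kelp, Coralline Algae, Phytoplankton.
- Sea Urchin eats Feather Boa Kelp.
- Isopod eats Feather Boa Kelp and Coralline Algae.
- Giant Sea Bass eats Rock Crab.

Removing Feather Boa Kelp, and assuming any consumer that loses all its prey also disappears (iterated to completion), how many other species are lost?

1

Remove Feather Boa Kelp.
Round 1: Sea Urchin (all prey gone) → extinct.
No further losses. Total secondary extinctions: 1.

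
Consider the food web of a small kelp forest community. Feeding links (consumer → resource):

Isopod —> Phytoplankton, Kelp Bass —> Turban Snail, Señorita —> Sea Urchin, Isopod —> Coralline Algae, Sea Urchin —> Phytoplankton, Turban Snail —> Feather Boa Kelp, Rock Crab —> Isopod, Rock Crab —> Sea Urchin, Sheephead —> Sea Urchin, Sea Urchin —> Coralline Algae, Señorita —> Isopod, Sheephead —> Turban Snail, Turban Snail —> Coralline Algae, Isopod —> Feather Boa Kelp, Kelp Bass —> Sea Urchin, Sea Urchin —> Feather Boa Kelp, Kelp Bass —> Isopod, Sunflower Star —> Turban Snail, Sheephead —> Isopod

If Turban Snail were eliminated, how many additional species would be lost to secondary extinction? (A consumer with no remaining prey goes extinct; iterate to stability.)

1

Remove Turban Snail.
Round 1: Sunflower Star (all prey gone) → extinct.
No further losses. Total secondary extinctions: 1.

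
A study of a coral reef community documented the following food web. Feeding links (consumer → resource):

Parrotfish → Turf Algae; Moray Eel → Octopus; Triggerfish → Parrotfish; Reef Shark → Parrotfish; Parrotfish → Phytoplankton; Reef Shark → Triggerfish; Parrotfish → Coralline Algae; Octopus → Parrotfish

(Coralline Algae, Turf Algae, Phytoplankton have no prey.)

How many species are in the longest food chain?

One longest chain: Coralline Algae → Parrotfish → Triggerfish → Reef Shark.
It has 4 species and 3 links.

4 species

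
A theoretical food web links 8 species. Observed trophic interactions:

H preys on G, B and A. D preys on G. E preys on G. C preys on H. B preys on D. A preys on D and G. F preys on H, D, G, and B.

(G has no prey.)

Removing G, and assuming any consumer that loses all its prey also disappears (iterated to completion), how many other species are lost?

Remove G.
Round 1: D (all prey gone), E (all prey gone) → extinct.
Round 2: A (all prey gone), B (all prey gone) → extinct.
Round 3: H (all prey gone) → extinct.
Round 4: C (all prey gone), F (all prey gone) → extinct.
No further losses. Total secondary extinctions: 7.

7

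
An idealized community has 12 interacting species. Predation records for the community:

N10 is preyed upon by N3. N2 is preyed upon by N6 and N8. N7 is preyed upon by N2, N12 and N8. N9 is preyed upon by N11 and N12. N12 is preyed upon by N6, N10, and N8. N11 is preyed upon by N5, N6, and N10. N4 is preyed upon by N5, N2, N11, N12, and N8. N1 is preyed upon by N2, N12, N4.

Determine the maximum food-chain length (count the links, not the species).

One longest chain: N1 → N4 → N11 → N10 → N3.
It has 5 species and 4 links.

4 links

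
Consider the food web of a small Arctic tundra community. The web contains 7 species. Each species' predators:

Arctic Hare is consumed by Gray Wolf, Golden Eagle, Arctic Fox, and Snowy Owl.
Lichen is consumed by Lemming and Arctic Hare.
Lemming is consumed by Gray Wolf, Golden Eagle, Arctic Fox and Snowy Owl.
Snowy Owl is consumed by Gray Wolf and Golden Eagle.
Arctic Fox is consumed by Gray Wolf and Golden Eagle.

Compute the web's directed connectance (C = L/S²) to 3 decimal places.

The web has S = 7 species and L = 14 feeding links.
C = L / S² = 14 / 49 = 0.2857 ≈ 0.286.

C = 0.286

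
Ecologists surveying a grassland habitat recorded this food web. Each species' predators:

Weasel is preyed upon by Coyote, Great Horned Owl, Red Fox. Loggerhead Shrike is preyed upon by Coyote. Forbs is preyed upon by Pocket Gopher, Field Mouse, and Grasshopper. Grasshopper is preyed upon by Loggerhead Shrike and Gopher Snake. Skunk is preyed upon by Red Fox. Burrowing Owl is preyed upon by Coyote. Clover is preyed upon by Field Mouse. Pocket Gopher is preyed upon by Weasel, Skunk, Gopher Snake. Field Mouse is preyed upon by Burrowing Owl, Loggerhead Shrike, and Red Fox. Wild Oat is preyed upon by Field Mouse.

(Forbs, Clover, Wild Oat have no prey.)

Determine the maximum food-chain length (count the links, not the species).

3 links

One longest chain: Forbs → Field Mouse → Loggerhead Shrike → Coyote.
It has 4 species and 3 links.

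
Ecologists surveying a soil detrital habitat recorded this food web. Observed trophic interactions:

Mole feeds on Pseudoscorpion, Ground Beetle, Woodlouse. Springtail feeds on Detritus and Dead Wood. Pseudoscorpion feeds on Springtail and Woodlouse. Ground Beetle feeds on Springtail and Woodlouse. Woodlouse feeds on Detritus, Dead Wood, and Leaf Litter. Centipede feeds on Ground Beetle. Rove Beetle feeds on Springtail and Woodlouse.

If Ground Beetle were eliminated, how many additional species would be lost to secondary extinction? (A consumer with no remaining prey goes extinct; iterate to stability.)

Remove Ground Beetle.
Round 1: Centipede (all prey gone) → extinct.
No further losses. Total secondary extinctions: 1.

1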